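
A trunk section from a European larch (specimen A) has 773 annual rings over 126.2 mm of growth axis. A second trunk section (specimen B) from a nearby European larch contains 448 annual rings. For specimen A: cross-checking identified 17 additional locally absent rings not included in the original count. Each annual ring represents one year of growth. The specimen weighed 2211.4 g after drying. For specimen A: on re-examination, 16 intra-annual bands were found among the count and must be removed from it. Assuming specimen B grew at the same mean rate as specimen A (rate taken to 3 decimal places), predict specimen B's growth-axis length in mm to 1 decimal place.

73.0 mm

Specimen A: correcting the raw count gives 773 − 16 + 17 = 774 true annual rings.
A: Extension rate ≈ 126.2 / 774 = 0.163 mm per year.
Length of B = 0.163 × 448 = 73.0 mm.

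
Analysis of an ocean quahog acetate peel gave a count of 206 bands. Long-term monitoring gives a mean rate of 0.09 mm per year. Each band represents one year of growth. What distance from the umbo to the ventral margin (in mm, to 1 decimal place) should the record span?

18.5 mm

206 years of growth are recorded.
206 years at 0.09 mm/year gives 0.09 × 206 = 18.5 mm.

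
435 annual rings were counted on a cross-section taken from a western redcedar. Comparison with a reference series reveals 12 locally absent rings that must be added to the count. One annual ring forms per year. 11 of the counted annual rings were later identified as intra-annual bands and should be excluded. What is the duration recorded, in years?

True annual ring count = 435 − 11 + 12 = 436.
At one annual ring per year, that is 436 years.

436 yr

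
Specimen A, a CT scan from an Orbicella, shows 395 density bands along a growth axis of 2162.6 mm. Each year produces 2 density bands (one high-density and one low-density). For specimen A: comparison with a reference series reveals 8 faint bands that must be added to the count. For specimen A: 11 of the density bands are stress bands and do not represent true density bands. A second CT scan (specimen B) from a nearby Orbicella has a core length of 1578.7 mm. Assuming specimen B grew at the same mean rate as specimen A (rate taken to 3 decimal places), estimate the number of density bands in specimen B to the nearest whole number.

Specimen A: true density band count = 395 − 11 + 8 = 392.
Specimen A: dividing by 2 density bands per year: 392 / 2 = 196 years.
A: Extension rate ≈ 2162.6 / 196 = 11.034 mm/year.
Specimen B: 1578.7 mm / 11.034 mm per year = 143.08 years; at 2 density bands per year that is 143.08 × 2 ≈ 286 density bands.

286 density bands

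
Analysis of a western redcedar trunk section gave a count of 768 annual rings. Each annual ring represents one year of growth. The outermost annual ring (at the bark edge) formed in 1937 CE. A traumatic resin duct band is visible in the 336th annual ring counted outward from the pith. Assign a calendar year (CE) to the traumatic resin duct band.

768 − 336 = 432 annual rings lie beyond the traumatic resin duct band toward the bark edge.
1937 − 432 = 1505 CE.

1505 CE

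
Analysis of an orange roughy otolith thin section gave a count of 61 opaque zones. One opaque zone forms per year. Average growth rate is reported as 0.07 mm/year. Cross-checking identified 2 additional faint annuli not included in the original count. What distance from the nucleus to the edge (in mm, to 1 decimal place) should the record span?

True opaque zone count = 61 + 2 = 63.
Predicted length = 0.07 mm/year × 63 years = 4.4 mm.

4.4 mm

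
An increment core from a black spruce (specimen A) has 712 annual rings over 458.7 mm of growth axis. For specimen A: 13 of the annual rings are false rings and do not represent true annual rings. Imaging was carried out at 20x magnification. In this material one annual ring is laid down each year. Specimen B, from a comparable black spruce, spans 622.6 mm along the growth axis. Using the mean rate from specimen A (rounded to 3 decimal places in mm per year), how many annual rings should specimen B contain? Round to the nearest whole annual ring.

949 annual rings

Specimen A: correcting the raw count gives 712 − 13 = 699 true annual rings.
A: 458.7 mm over 699 years gives 458.7 / 699 ≈ 0.656 mm/year.
Specimen B: 622.6 mm / 0.656 mm per year = 949.09 years ≈ 949 annual rings.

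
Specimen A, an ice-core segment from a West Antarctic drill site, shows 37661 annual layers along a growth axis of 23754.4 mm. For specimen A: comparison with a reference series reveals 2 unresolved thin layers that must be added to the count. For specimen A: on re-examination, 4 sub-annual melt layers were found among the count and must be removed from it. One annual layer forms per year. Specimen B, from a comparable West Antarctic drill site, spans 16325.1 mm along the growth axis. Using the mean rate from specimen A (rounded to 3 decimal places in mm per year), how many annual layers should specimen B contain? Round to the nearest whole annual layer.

Specimen A: correcting the raw count gives 37661 − 4 + 2 = 37659 true annual layers.
A: 23754.4 mm over 37659 years gives 23754.4 / 37659 ≈ 0.631 mm/year.
B spans 16325.1 / 0.631 = 25871.79 years ≈ 25872 annual layers.

25872 annual layers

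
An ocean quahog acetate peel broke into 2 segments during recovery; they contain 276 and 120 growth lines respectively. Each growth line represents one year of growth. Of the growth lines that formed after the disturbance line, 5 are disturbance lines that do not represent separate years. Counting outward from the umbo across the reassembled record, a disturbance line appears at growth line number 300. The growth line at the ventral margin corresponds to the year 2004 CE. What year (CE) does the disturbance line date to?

Total growth lines = 276 + 120 = 396.
The disturbance line sits at growth line 300 from the umbo, so 396 − 300 = 96 growth lines formed after it.
Excluding 5 false growth lines: 96 − 5 = 91.
Counting back 91 years from 2004 CE places the disturbance line in 2004 − 91 = 1913 CE.

1913 CE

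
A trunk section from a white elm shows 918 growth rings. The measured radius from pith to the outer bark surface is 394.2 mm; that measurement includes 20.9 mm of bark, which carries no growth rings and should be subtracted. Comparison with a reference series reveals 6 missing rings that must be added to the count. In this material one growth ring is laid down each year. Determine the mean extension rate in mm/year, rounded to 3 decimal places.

0.404 mm/year

After corrections the count is 918 + 6 = 924 growth rings.
The growth record spans 394.2 − 20.9 = 373.3 mm.
Mean rate = 373.3 mm / 924 years ≈ 0.404 mm/year.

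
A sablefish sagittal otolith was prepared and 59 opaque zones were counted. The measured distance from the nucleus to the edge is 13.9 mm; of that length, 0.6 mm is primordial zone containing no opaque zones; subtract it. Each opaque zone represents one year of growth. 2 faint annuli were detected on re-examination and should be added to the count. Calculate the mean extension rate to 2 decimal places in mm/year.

After corrections the count is 59 + 2 = 61 opaque zones.
The growth record spans 13.9 − 0.6 = 13.3 mm.
13.3 mm over 61 years gives 13.3 / 61 ≈ 0.22 mm/year.

0.22 mm/year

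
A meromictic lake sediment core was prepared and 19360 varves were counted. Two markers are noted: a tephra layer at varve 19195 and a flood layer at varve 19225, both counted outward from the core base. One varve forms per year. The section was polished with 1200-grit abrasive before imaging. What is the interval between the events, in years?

Separation: 19225 − 19195 = 30 varves.
One varve per year makes the interval 30 years.

30 years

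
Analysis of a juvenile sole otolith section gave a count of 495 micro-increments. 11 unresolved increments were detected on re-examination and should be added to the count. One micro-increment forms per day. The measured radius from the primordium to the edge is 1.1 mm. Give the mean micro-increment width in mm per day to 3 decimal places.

Correcting the raw count gives 495 + 11 = 506 true micro-increments.
Mean rate = 1.1 mm / 506 days ≈ 0.002 mm per day.

0.002 mm per day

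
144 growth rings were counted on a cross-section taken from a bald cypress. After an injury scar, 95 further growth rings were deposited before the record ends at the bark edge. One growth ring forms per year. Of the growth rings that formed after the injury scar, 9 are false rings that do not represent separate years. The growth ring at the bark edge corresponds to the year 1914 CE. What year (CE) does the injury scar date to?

95 growth rings formed after the injury scar.
Removing the 9 false growth rings leaves 95 − 9 = 86 true growth rings beyond the injury scar.
1914 − 86 = 1828 CE.

1828 CE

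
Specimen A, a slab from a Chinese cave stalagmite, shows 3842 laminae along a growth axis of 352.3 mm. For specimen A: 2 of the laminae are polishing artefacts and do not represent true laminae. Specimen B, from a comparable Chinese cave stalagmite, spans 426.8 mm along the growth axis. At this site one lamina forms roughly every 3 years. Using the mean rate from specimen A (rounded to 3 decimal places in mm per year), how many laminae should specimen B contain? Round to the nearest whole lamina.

Specimen A: adjusted count: 3842 − 2 = 3840 laminae.
Specimen A: multiplying by 3 years per lamina: 3840 × 3 = 11520 years.
A: Mean rate = 352.3 mm / 11520 years ≈ 0.031 mm per year.
Specimen B: 426.8 mm / 0.031 mm per year = 13767.74 years; at 3 years per lamina that is 13767.74 / 3 ≈ 4589 laminae.

4589 laminae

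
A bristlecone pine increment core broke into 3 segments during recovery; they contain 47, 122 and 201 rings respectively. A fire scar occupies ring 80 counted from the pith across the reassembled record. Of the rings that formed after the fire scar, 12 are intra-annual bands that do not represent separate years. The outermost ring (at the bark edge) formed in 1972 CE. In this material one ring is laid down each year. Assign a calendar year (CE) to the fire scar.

1694 CE

Total rings = 47 + 122 + 201 = 370.
The fire scar sits at ring 80 from the pith, so 370 − 80 = 290 rings formed after it.
Excluding 12 false rings: 290 − 12 = 278.
1972 − 278 = 1694 CE.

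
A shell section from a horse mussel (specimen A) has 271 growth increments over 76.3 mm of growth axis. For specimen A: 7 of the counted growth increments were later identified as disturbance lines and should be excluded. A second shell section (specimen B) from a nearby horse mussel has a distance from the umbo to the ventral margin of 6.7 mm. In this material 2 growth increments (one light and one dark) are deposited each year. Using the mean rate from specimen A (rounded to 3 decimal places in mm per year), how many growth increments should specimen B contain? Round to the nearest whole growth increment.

Specimen A: true growth increment count = 271 − 7 = 264.
Specimen A: 264 growth increments at 2 per year is 264 / 2 = 132 years.
A: Mean rate = 76.3 mm / 132 years ≈ 0.578 mm per year.
For B, 6.7 / 0.578 = 11.59 years; at 2 growth increments per year that is 11.59 × 2 ≈ 23 growth increments.

23 growth increments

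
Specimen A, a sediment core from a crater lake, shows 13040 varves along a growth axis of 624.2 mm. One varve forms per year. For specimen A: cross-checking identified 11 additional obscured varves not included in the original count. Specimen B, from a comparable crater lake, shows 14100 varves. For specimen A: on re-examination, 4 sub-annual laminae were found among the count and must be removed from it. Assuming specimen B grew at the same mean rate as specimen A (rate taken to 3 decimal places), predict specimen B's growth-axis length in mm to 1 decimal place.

Specimen A: adjusted count: 13040 − 4 + 11 = 13047 varves.
A: 624.2 mm over 13047 years gives 624.2 / 13047 ≈ 0.048 mm per year.
B's length ≈ 0.048 × 14100 = 676.8 mm.

676.8 mm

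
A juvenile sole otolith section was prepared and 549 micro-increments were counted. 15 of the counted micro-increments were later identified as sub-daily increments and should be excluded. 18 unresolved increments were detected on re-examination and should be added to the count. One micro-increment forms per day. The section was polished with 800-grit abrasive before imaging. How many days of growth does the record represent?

552 days

After corrections the count is 549 − 15 + 18 = 552 micro-increments.
One micro-increment per day makes the duration 552 days.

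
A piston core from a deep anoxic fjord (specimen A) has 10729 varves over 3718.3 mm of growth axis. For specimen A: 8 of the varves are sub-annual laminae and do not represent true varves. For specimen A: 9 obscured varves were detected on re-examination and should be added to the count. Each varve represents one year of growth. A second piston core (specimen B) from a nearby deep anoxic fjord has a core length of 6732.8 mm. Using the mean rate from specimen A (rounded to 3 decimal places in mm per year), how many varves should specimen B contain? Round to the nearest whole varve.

19403 varves

Specimen A: after corrections the count is 10729 − 8 + 9 = 10730 varves.
A: Mean rate = 3718.3 mm / 10730 years ≈ 0.347 mm/year.
Specimen B: 6732.8 mm / 0.347 mm per year = 19402.88 years ≈ 19403 varves.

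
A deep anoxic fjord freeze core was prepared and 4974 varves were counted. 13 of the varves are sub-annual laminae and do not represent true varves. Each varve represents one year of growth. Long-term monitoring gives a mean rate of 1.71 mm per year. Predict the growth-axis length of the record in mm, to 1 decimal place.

Adjusted count: 4974 − 13 = 4961 varves.
4961 years at 1.71 mm/year gives 1.71 × 4961 = 8483.3 mm.

8483.3 mm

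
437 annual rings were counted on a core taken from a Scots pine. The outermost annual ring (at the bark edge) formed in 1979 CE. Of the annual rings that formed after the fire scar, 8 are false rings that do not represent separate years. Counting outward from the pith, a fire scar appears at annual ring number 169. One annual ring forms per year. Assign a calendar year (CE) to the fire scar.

The fire scar sits at annual ring 169 from the pith, so 437 − 169 = 268 annual rings formed after it.
Removing the 8 false annual rings leaves 268 − 8 = 260 true annual rings beyond the fire scar.
1979 − 260 = 1719 CE.

1719 CE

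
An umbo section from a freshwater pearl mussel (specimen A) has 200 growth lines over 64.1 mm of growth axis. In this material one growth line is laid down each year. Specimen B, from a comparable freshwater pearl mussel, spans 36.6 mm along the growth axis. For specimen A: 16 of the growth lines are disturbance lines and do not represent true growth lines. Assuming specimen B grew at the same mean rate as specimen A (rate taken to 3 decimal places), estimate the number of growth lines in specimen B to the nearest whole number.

Specimen A: adjusted count: 200 − 16 = 184 growth lines.
A: Extension rate ≈ 64.1 / 184 = 0.348 mm/yr.
Specimen B: 36.6 mm / 0.348 mm per year = 105.17 years ≈ 105 growth lines.

105 growth lines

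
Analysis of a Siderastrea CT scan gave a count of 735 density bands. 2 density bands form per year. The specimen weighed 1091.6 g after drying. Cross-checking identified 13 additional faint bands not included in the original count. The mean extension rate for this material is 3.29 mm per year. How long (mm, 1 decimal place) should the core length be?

1230.5 mm

Correcting the raw count gives 735 + 13 = 748 true density bands.
With 2 density bands per year, 748 / 2 = 374 years.
Length ≈ 3.29 × 374 = 1230.5 mm.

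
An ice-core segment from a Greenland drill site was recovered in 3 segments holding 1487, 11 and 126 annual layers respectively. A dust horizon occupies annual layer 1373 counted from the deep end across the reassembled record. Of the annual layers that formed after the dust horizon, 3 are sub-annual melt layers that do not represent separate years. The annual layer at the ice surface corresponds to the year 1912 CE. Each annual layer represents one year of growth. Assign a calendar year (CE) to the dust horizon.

1664 CE

Total annual layers = 1487 + 11 + 126 = 1624.
The dust horizon sits at annual layer 1373 from the deep end, so 1624 − 1373 = 251 annual layers formed after it.
Removing the 3 false annual layers leaves 251 − 3 = 248 true annual layers beyond the dust horizon.
1912 − 248 = 1664 CE.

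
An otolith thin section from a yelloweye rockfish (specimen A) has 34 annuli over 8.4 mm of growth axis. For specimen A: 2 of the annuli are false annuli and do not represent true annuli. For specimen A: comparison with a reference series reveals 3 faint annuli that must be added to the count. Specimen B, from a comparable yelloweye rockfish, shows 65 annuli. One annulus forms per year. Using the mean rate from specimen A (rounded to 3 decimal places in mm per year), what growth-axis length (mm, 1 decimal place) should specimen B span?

Specimen A: adjusted count: 34 − 2 + 3 = 35 annuli.
A: Extension rate ≈ 8.4 / 35 = 0.240 mm per year.
B's length ≈ 0.240 × 65 = 15.6 mm.

15.6 mm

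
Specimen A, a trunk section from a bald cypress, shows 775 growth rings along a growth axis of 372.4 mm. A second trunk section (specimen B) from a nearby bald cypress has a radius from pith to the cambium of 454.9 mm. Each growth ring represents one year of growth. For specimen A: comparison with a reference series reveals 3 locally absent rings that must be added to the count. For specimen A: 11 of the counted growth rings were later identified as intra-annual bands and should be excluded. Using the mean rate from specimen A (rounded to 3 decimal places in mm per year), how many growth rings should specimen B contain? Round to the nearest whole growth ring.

Specimen A: after corrections the count is 775 − 11 + 3 = 767 growth rings.
A: Extension rate ≈ 372.4 / 767 = 0.486 mm/yr.
Specimen B: 454.9 mm / 0.486 mm per year = 936.01 years ≈ 936 growth rings.

936 growth rings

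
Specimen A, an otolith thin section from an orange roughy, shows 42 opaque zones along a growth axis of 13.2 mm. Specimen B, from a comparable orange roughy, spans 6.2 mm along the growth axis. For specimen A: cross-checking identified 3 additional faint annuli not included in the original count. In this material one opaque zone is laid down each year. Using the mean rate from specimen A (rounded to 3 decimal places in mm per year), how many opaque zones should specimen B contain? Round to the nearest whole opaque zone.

Specimen A: after corrections the count is 42 + 3 = 45 opaque zones.
A: Mean rate = 13.2 mm / 45 years ≈ 0.293 mm per year.
Specimen B: 6.2 mm / 0.293 mm per year = 21.16 years ≈ 21 opaque zones.

21 opaque zones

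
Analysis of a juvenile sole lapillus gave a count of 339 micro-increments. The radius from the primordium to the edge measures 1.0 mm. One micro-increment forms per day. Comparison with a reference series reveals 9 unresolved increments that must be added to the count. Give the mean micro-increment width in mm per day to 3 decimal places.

0.003 mm per day

Correcting the raw count gives 339 + 9 = 348 true micro-increments.
Extension rate ≈ 1.0 / 348 = 0.003 mm per day.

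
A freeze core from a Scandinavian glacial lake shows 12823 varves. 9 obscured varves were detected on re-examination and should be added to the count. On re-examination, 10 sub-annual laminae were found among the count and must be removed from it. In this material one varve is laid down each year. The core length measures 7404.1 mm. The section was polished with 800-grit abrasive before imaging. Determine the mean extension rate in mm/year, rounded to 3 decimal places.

Adjusted count: 12823 − 10 + 9 = 12822 varves.
7404.1 mm over 12822 years gives 7404.1 / 12822 ≈ 0.577 mm/year.

0.577 mm/year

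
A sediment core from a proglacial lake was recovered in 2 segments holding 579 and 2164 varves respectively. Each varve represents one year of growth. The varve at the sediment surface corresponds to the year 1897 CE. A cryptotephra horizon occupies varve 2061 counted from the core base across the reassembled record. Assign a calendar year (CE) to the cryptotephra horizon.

Total varves = 579 + 2164 = 2743.
2743 − 2061 = 682 varves lie beyond the cryptotephra horizon toward the sediment surface.
The varve at the sediment surface is 1897 CE, so the cryptotephra horizon dates to 1897 − 682 = 1215 CE.

1215 CE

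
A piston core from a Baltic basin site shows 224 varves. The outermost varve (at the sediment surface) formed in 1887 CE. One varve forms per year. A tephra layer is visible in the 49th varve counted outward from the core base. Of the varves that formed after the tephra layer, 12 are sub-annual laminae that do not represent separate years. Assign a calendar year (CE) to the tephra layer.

1724 CE

The tephra layer sits at varve 49 from the core base, so 224 − 49 = 175 varves formed after it.
175 − 12 false = 163 true varves after the tephra layer.
Counting back 163 years from 1887 CE places the tephra layer in 1887 − 163 = 1724 CE.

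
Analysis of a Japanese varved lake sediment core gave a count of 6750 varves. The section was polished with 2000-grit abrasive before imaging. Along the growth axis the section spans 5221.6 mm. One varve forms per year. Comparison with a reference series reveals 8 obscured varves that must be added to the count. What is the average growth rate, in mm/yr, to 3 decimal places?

0.773 mm/yr

Correcting the raw count gives 6750 + 8 = 6758 true varves.
Mean rate = 5221.6 mm / 6758 years ≈ 0.773 mm/yr.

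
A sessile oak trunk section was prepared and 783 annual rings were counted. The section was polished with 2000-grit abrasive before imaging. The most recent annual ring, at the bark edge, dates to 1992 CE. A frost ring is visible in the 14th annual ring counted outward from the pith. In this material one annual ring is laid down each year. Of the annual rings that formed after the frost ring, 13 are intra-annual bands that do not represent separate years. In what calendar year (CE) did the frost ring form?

The frost ring sits at annual ring 14 from the pith, so 783 − 14 = 769 annual rings formed after it.
Excluding 13 false annual rings: 769 − 13 = 756.
Counting back 756 years from 1992 CE places the frost ring in 1992 − 756 = 1236 CE.

1236 CE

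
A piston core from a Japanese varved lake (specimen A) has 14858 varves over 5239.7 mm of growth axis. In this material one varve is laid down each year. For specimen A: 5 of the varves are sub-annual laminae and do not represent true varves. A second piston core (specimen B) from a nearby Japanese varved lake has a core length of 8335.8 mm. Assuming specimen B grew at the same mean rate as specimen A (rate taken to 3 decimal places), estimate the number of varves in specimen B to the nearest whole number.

Specimen A: correcting the raw count gives 14858 − 5 = 14853 true varves.
A: 5239.7 mm over 14853 years gives 5239.7 / 14853 ≈ 0.353 mm per year.
For B, 8335.8 / 0.353 = 23614.16 years ≈ 23614 varves.

23614 varves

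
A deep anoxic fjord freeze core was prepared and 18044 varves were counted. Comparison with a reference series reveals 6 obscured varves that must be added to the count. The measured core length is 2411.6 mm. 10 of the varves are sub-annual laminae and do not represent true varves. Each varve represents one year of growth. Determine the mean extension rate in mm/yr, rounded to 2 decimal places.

0.13 mm/yr

Adjusted count: 18044 − 10 + 6 = 18040 varves.
2411.6 mm over 18040 years gives 2411.6 / 18040 ≈ 0.13 mm/yr.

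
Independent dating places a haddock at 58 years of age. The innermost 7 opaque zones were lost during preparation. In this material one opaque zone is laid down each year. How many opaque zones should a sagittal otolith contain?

At one opaque zone per year, 58 years correspond to 58 opaque zones.
58 − 7 missed = 51 opaque zones expected in the prepared section.

51 opaque zones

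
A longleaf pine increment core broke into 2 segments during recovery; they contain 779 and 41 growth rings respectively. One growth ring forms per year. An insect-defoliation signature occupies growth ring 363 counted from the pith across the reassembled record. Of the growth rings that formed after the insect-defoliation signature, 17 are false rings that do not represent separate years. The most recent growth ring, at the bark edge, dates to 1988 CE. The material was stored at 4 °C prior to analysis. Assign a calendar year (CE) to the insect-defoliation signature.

1548 CE

Total growth rings = 779 + 41 = 820.
820 − 363 = 457 growth rings lie beyond the insect-defoliation signature toward the bark edge.
Excluding 17 false growth rings: 457 − 17 = 440.
1988 − 440 = 1548 CE.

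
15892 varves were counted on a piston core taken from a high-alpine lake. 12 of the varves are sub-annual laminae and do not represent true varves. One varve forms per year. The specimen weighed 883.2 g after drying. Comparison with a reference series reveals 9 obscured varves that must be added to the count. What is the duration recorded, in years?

15889 years

After corrections the count is 15892 − 12 + 9 = 15889 varves.
At one varve per year, that is 15889 years.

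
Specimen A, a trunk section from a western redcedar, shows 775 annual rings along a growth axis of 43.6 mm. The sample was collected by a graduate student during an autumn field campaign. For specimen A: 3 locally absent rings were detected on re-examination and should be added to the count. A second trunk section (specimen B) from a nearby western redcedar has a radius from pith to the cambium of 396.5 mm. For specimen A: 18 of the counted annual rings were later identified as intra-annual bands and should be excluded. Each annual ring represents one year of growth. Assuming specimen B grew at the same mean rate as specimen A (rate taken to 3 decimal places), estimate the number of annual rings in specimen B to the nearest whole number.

Specimen A: true annual ring count = 775 − 18 + 3 = 760.
A: Mean rate = 43.6 mm / 760 years ≈ 0.057 mm/yr.
B spans 396.5 / 0.057 = 6956.14 years ≈ 6956 annual rings.

6956 annual rings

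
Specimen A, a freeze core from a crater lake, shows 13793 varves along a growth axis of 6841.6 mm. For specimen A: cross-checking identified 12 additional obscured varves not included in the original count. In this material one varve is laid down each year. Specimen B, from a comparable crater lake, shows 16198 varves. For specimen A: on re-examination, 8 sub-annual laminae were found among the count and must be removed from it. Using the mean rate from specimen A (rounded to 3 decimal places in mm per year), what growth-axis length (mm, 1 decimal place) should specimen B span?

8034.2 mm

Specimen A: correcting the raw count gives 13793 − 8 + 12 = 13797 true varves.
A: Extension rate ≈ 6841.6 / 13797 = 0.496 mm per year.
Length of B = 0.496 × 16198 = 8034.2 mm.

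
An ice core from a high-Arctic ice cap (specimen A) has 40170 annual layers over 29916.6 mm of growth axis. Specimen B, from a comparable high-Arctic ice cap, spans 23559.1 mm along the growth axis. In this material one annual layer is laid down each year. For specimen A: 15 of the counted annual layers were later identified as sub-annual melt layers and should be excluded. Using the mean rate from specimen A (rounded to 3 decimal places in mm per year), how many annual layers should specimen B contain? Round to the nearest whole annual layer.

31623 annual layers

Specimen A: true annual layer count = 40170 − 15 = 40155.
A: 29916.6 mm over 40155 years gives 29916.6 / 40155 ≈ 0.745 mm/yr.
B spans 23559.1 / 0.745 = 31622.95 years ≈ 31623 annual layers.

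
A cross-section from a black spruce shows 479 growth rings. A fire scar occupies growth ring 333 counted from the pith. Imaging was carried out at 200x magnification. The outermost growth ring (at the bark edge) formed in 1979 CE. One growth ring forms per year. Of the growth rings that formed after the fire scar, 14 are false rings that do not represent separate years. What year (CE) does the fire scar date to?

1847 CE

Between growth ring 333 and the bark edge there are 479 − 333 = 146 growth rings.
146 − 14 false = 132 true growth rings after the fire scar.
1979 − 132 = 1847 CE.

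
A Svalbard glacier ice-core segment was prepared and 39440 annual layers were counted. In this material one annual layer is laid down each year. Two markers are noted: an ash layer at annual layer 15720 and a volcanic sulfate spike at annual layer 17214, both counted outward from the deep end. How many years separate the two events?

Separation: 17214 − 15720 = 1494 annual layers.
At one annual layer per year, 1494 years elapsed between them.

1494 years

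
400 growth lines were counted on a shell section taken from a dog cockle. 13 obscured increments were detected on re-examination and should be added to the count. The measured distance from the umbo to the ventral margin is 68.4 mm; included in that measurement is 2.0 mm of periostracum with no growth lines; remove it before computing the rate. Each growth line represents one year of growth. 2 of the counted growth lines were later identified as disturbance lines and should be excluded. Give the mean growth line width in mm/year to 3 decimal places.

After corrections the count is 400 − 2 + 13 = 411 growth lines.
The growth record spans 68.4 − 2.0 = 66.4 mm.
Mean rate = 66.4 mm / 411 years ≈ 0.162 mm/year.

0.162 mm/year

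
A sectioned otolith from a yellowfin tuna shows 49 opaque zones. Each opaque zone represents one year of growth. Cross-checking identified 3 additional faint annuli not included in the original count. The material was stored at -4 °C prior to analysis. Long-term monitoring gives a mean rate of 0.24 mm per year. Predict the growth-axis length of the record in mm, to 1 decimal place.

Correcting the raw count gives 49 + 3 = 52 true opaque zones.
Predicted length = 0.24 mm/year × 52 years = 12.5 mm.

12.5 mm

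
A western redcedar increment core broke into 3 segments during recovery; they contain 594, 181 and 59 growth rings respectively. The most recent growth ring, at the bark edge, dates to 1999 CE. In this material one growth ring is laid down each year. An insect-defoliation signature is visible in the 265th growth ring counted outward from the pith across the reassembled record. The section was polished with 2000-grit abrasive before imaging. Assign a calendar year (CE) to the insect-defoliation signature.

1430 CE

Total growth rings = 594 + 181 + 59 = 834.
The insect-defoliation signature sits at growth ring 265 from the pith, so 834 − 265 = 569 growth rings formed after it.
Counting back 569 years from 1999 CE places the insect-defoliation signature in 1999 − 569 = 1430 CE.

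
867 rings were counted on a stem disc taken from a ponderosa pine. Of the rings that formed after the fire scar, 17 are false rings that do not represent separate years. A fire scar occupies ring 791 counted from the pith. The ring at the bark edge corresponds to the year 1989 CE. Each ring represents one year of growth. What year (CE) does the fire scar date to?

1930 CE

The fire scar sits at ring 791 from the pith, so 867 − 791 = 76 rings formed after it.
Removing the 17 false rings leaves 76 − 17 = 59 true rings beyond the fire scar.
The ring at the bark edge is 1989 CE, so the fire scar dates to 1989 − 59 = 1930 CE.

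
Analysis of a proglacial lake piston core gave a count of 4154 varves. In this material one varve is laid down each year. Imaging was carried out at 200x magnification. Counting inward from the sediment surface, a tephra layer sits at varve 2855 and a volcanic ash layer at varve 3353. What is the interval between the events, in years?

498 years

Separation: 3353 − 2855 = 498 varves.
One varve per year makes the interval 498 years.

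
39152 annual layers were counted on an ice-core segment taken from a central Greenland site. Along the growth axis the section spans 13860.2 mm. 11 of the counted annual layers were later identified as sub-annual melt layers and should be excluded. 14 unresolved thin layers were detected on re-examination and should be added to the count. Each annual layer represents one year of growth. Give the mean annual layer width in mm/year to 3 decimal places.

After corrections the count is 39152 − 11 + 14 = 39155 annual layers.
Mean rate = 13860.2 mm / 39155 years ≈ 0.354 mm/year.

0.354 mm/year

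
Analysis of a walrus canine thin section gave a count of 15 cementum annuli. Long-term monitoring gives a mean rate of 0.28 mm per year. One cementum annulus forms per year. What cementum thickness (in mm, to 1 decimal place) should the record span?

4.2 mm

The record spans 15 years at 0.28 mm per year.
15 years at 0.28 mm/year gives 0.28 × 15 = 4.2 mm.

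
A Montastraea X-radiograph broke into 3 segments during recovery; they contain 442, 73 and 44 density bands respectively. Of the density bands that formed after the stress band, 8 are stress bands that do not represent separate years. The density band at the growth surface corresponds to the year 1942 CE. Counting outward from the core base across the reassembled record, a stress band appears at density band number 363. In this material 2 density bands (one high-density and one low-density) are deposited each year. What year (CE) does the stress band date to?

1848 CE

Total density bands = 442 + 73 + 44 = 559.
Between density band 363 and the growth surface there are 559 − 363 = 196 density bands.
Removing the 8 false density bands leaves 196 − 8 = 188 true density bands beyond the stress band.
With 2 density bands per year, 188 / 2 = 94 years.
Counting back 94 years from 1942 CE places the stress band in 1942 − 94 = 1848 CE.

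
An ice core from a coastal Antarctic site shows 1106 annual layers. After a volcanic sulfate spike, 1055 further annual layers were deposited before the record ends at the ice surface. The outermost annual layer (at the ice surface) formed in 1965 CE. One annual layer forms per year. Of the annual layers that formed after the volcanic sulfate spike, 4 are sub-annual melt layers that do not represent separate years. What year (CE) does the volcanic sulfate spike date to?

914 CE

1055 annual layers formed after the volcanic sulfate spike.
Removing the 4 false annual layers leaves 1055 − 4 = 1051 true annual layers beyond the volcanic sulfate spike.
The annual layer at the ice surface is 1965 CE, so the volcanic sulfate spike dates to 1965 − 1051 = 914 CE.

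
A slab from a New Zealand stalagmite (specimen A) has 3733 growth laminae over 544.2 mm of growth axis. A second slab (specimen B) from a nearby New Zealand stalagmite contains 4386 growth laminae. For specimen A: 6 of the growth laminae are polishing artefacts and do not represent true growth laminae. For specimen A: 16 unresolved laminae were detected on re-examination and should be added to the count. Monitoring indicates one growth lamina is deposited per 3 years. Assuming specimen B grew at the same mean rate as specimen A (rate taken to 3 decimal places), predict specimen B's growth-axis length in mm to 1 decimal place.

631.6 mm

Specimen A: correcting the raw count gives 3733 − 6 + 16 = 3743 true growth laminae.
Specimen A: multiplying by 3 years per growth lamina: 3743 × 3 = 11229 years.
A: 544.2 mm over 11229 years gives 544.2 / 11229 ≈ 0.048 mm per year.
Specimen B: at 3 years per growth lamina, 4386 × 3 = 13158 years. B's length ≈ 0.048 × 13158 = 631.6 mm.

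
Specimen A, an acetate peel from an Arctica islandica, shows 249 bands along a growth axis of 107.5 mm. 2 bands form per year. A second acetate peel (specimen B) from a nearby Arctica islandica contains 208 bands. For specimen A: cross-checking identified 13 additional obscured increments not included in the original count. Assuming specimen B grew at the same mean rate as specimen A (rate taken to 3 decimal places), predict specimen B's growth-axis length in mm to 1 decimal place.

Specimen A: correcting the raw count gives 249 + 13 = 262 true bands.
Specimen A: 262 bands at 2 per year is 262 / 2 = 131 years.
A: Extension rate ≈ 107.5 / 131 = 0.821 mm/yr.
Specimen B: with 2 bands per year, 208 / 2 = 104 years. Length of B = 0.821 × 104 = 85.4 mm.

85.4 mm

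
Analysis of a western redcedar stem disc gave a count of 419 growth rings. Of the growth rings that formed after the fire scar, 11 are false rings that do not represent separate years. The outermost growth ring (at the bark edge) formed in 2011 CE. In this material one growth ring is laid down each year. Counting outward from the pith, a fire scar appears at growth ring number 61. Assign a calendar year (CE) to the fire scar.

419 − 61 = 358 growth rings lie beyond the fire scar toward the bark edge.
358 − 11 false = 347 true growth rings after the fire scar.
Counting back 347 years from 2011 CE places the fire scar in 2011 − 347 = 1664 CE.

1664 CE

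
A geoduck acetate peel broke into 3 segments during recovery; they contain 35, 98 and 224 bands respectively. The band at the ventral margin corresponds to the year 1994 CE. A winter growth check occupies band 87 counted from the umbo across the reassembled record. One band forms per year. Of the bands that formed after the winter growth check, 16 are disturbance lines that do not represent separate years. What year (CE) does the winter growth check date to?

Total bands = 35 + 98 + 224 = 357.
357 − 87 = 270 bands lie beyond the winter growth check toward the ventral margin.
Excluding 16 false bands: 270 − 16 = 254.
The band at the ventral margin is 1994 CE, so the winter growth check dates to 1994 − 254 = 1740 CE.

1740 CE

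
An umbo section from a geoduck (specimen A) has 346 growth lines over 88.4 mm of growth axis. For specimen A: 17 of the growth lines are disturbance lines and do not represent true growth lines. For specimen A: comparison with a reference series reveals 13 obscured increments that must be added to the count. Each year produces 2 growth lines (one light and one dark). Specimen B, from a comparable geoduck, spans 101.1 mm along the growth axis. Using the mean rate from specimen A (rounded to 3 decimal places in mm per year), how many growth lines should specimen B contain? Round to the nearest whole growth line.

391 growth lines

Specimen A: adjusted count: 346 − 17 + 13 = 342 growth lines.
Specimen A: 342 growth lines at 2 per year is 342 / 2 = 171 years.
A: 88.4 mm over 171 years gives 88.4 / 171 ≈ 0.517 mm/yr.
For B, 101.1 / 0.517 = 195.55 years; at 2 growth lines per year that is 195.55 × 2 ≈ 391 growth lines.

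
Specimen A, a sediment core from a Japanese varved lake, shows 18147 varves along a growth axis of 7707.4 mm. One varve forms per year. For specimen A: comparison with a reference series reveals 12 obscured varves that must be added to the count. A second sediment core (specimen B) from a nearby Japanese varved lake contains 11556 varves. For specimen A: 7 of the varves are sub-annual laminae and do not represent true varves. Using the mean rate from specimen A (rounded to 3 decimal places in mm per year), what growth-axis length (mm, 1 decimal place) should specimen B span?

Specimen A: correcting the raw count gives 18147 − 7 + 12 = 18152 true varves.
A: Extension rate ≈ 7707.4 / 18152 = 0.425 mm/year.
B's length ≈ 0.425 × 11556 = 4911.3 mm.

4911.3 mm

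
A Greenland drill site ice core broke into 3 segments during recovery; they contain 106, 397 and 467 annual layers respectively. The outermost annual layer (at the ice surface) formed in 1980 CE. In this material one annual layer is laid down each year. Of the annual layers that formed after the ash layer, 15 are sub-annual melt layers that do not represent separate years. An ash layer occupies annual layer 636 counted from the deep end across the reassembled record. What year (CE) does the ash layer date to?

1661 CE

Total annual layers = 106 + 397 + 467 = 970.
The ash layer sits at annual layer 636 from the deep end, so 970 − 636 = 334 annual layers formed after it.
Excluding 15 false annual layers: 334 − 15 = 319.
The annual layer at the ice surface is 1980 CE, so the ash layer dates to 1980 − 319 = 1661 CE.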